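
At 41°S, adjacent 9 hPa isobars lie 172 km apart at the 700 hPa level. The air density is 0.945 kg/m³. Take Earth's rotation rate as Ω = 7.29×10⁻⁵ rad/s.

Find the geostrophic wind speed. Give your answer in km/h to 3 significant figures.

208 km/h

Coriolis parameter at 41°S:
f = 2Ω sin φ = 2 × 7.29×10⁻⁵ × sin 41° = 9.57×10⁻⁵ s⁻¹
Pressure gradient: |∂P/∂n| = 900 Pa / 172000 m = 5.23×10⁻³ Pa/m
Geostrophic balance (pressure-gradient force = Coriolis force):
V_g = (1/(fρ)) |∂P/∂n| = 5.23×10⁻³ / (9.57×10⁻⁵ × 0.945) = 57.9 m/s
Converting: 57.9 m/s × 3.6 = 208 km/h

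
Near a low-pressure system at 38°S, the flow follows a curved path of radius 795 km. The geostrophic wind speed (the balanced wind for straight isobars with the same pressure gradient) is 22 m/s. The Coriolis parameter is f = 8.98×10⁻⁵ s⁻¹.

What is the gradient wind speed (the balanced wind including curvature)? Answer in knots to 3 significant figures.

Around a low, centrifugal force acts outward with Coriolis, so pressure-gradient force balances both:
(1/ρ)|∂P/∂n| = fV + V²/R  →  V² + fR·V − fR·V_g = 0
With fR = 8.98×10⁻⁵ × 795×10³ m = 71.4 m/s:
V = [−fR + √((fR)² + 4 fR V_g)]/2 = [−71.4 + √(71.4² + 4×71.4×22)]/2 = 17.6 m/s
Subgeostrophic (V < V_g = 22 m/s), as expected around a low.
Converting: 17.6 m/s × 1.944 = 34.3 knots

34.3 knots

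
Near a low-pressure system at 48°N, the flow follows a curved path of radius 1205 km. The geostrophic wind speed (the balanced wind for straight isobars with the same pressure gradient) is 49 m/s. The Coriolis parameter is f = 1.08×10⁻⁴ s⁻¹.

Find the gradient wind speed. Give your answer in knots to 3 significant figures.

Around a low, centrifugal force acts outward with Coriolis, so pressure-gradient force balances both:
(1/ρ)|∂P/∂n| = fV + V²/R  →  V² + fR·V − fR·V_g = 0
With fR = 1.08×10⁻⁴ × 1205×10³ m = 130 m/s:
V = [−fR + √((fR)² + 4 fR V_g)]/2 = [−130 + √(130² + 4×130×49)]/2 = 37.9 m/s
Subgeostrophic (V < V_g = 49 m/s), as expected around a low.
Converting: 37.9 m/s × 1.944 = 73.7 knots

73.7 knots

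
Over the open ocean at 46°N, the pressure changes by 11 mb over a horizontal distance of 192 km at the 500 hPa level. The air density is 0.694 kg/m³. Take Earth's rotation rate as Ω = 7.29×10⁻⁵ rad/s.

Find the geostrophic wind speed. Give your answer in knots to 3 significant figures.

Coriolis parameter at 46°N:
f = 2Ω sin φ = 2 × 7.29×10⁻⁵ × sin 46° = 1.05×10⁻⁴ s⁻¹
Pressure gradient: |∂P/∂n| = 1100 Pa / 192000 m = 5.73×10⁻³ Pa/m
Geostrophic balance (pressure-gradient force = Coriolis force):
V_g = (1/(fρ)) |∂P/∂n| = 5.73×10⁻³ / (1.05×10⁻⁴ × 0.694) = 78.7 m/s
Converting: 78.7 m/s × 1.944 = 153 knots

153 knots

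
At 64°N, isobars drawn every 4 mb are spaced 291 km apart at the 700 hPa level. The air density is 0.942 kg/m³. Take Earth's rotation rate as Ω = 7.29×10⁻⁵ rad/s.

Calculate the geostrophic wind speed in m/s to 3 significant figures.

11.1 m/s

Coriolis parameter at 64°N:
f = 2Ω sin φ = 2 × 7.29×10⁻⁵ × sin 64° = 1.31×10⁻⁴ s⁻¹
Pressure gradient: |∂P/∂n| = 400 Pa / 291000 m = 1.37×10⁻³ Pa/m
Geostrophic balance (pressure-gradient force = Coriolis force):
V_g = (1/(fρ)) |∂P/∂n| = 1.37×10⁻³ / (1.31×10⁻⁴ × 0.942) = 11.1 m/s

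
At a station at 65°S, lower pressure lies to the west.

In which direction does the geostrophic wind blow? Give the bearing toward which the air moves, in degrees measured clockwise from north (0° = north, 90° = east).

The pressure-gradient force points toward the west (bearing 270°).
Geostrophic balance: in the Southern Hemisphere the Coriolis force deflects motion to the left, so the geostrophic wind blows 90° to the left of the pressure-gradient force (low pressure on the right).
Rotating 270° by 90° counterclockwise gives 180° — the wind blows toward the south.

180°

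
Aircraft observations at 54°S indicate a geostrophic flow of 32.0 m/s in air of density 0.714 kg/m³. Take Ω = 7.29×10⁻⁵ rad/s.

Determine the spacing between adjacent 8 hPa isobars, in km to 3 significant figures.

Coriolis parameter at 54°S:
f = 2Ω sin φ = 2 × 7.29×10⁻⁵ × sin 54° = 1.18×10⁻⁴ s⁻¹
Geostrophic balance rearranged: |∂P/∂n| = f ρ V_g
|∂P/∂n| = 1.18×10⁻⁴ × 0.714 × 32.0 = 2.70×10⁻³ Pa/m
Isobar spacing: Δn = ΔP/|∂P/∂n| = 800 Pa / 2.70×10⁻³ Pa/m = 296843 m ≈ 297 km

297 km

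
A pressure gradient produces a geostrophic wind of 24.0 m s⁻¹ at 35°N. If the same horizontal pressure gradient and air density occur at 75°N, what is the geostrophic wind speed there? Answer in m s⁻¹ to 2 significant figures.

With the same pressure gradient and density, V_g ∝ 1/f ∝ 1/sin φ.
V₂ = V₁ · sin φ₁ / sin φ₂ = 24.0 × sin 35° / sin 75°
V₂ = 24.0 × 0.5736/0.9659 = 14 m s⁻¹

14 m s⁻¹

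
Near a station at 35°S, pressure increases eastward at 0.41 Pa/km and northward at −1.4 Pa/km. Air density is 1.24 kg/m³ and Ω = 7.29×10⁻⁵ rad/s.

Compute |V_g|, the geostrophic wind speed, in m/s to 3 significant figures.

Coriolis parameter at 35°S:
f = 2Ω sin φ = 2 × 7.29×10⁻⁵ × sin 35° = 8.36×10⁻⁵ s⁻¹
In the Southern Hemisphere f is negative: f = −8.36×10⁻⁵ s⁻¹.
Component geostrophic relations (x east, y north):
u_g = −(1/(fρ)) ∂P/∂y,  v_g = (1/(fρ)) ∂P/∂x
u_g = −(−1.4×10⁻³)/(−8.36×10⁻⁵ × 1.24) = −13.5 m/s;  v_g = (0.41×10⁻³)/(−8.36×10⁻⁵ × 1.24) = −3.95 m/s
|V_g| = √(u_g² + v_g²) = 14.1 m/s

14.1 m/s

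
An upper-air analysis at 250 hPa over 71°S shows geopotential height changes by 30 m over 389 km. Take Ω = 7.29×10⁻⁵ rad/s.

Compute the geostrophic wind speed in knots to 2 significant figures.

Coriolis parameter at 71°S:
f = 2Ω sin φ = 2 × 7.29×10⁻⁵ × sin 71° = 1.38×10⁻⁴ s⁻¹
Height gradient: |∂Z/∂n| = 30 m / 389000 m = 7.71×10⁻⁵
On a pressure surface, geostrophic balance gives V_g = (g/f)|∂Z/∂n|:
V_g = 9.81 × 7.71×10⁻⁵ / 1.38×10⁻⁴ = 5.49 m/s
Converting: 5.49 m/s × 1.944 = 11 knots

11 knots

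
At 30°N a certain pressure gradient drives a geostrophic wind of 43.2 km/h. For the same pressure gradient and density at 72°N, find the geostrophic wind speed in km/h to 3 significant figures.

22.7 km/h

With the same pressure gradient and density, V_g ∝ 1/f ∝ 1/sin φ.
V₂ = V₁ · sin φ₁ / sin φ₂ = 43.2 × sin 30° / sin 72°
V₂ = 43.2 × 0.5000/0.9511 = 22.7 km/h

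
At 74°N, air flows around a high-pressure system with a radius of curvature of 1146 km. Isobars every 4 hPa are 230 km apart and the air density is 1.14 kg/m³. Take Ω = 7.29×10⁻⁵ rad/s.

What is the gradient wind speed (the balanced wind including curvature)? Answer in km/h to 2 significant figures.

42 km/h

Coriolis parameter at 74°N:
f = 2Ω sin φ = 2 × 7.29×10⁻⁵ × sin 74° = 1.40×10⁻⁴ s⁻¹
Pressure gradient: |∂P/∂n| = 400 Pa / 230000 m = 1.74×10⁻³ Pa/m
Geostrophic speed: V_g = |∂P/∂n|/(fρ) = 1.74×10⁻³/(1.40×10⁻⁴ × 1.14) = 10.9 m/s
Around a high, pressure-gradient force acts outward with centrifugal, so Coriolis balances both:
fV = (1/ρ)|∂P/∂n| + V²/R  →  V² − fR·V + fR·V_g = 0
With fR = 1.40×10⁻⁴ × 1146×10³ m = 161 m/s:
V = [fR − √((fR)² − 4 fR V_g)]/2 = [161 − √(161² − 4×161×10.9)]/2 = 11.7 m/s
Supergeostrophic (V > V_g = 10.9 m/s), as expected around a high.
Converting: 11.7 m/s × 3.6 = 42 km/h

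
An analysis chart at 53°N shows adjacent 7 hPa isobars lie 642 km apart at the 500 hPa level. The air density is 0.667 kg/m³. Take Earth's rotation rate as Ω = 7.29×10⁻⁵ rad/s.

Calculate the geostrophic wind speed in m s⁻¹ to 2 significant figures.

Coriolis parameter at 53°N:
f = 2Ω sin φ = 2 × 7.29×10⁻⁵ × sin 53° = 1.16×10⁻⁴ s⁻¹
Pressure gradient: |∂P/∂n| = 700 Pa / 642000 m = 1.09×10⁻³ Pa/m
Geostrophic balance (pressure-gradient force = Coriolis force):
V_g = (1/(fρ)) |∂P/∂n| = 1.09×10⁻³ / (1.16×10⁻⁴ × 0.667) = 14.0 m/s

14 m s⁻¹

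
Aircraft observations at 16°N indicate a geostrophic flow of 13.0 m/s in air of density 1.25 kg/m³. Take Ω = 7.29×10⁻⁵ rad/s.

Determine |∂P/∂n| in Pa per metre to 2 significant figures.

6.5×10⁻⁴ Pa/m

Coriolis parameter at 16°N:
f = 2Ω sin φ = 2 × 7.29×10⁻⁵ × sin 16° = 4.02×10⁻⁵ s⁻¹
Geostrophic balance rearranged: |∂P/∂n| = f ρ V_g
|∂P/∂n| = 4.02×10⁻⁵ × 1.25 × 13.0 = 6.53×10⁻⁴ Pa/m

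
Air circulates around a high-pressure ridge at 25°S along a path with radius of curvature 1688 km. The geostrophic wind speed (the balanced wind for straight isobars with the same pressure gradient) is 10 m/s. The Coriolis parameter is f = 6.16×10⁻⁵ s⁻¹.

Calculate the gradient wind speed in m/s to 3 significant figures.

Around a high, pressure-gradient force acts outward with centrifugal, so Coriolis balances both:
fV = (1/ρ)|∂P/∂n| + V²/R  →  V² − fR·V + fR·V_g = 0
With fR = 6.16×10⁻⁵ × 1688×10³ m = 104 m/s:
V = [fR − √((fR)² − 4 fR V_g)]/2 = [104 − √(104² − 4×104×10)]/2 = 11.2 m/s
Supergeostrophic (V > V_g = 10 m/s), as expected around a high.

11.2 m/s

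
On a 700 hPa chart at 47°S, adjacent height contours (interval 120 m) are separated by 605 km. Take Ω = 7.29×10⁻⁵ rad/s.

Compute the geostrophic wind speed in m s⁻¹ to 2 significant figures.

18 m s⁻¹

Coriolis parameter at 47°S:
f = 2Ω sin φ = 2 × 7.29×10⁻⁵ × sin 47° = 1.07×10⁻⁴ s⁻¹
Height gradient: |∂Z/∂n| = 120 m / 605000 m = 1.98×10⁻⁴
On a pressure surface, geostrophic balance gives V_g = (g/f)|∂Z/∂n|:
V_g = 9.81 × 1.98×10⁻⁴ / 1.07×10⁻⁴ = 18.2 m/s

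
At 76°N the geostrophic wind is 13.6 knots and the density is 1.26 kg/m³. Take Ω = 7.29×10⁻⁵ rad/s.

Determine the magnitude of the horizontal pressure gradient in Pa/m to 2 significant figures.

1.2×10⁻³ Pa/m

Coriolis parameter at 76°N:
f = 2Ω sin φ = 2 × 7.29×10⁻⁵ × sin 76° = 1.41×10⁻⁴ s⁻¹
Wind speed in SI: 13.6 knots = 7.00 m/s
Geostrophic balance rearranged: |∂P/∂n| = f ρ V_g
|∂P/∂n| = 1.41×10⁻⁴ × 1.26 × 7.00 = 1.25×10⁻³ Pa/m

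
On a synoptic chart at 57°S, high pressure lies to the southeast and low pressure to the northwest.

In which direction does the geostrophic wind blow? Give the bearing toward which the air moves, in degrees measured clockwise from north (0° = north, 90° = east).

The pressure-gradient force points toward the northwest (bearing 315°).
Geostrophic balance: in the Southern Hemisphere the Coriolis force deflects motion to the left, so the geostrophic wind blows 90° to the left of the pressure-gradient force (low pressure on the right).
Rotating 315° by 90° counterclockwise gives 225° — the wind blows toward the southwest.

225°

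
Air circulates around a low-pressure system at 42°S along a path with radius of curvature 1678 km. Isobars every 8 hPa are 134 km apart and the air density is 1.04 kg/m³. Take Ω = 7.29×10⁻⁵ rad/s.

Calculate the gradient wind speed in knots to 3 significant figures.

89.3 knots

Coriolis parameter at 42°S:
f = 2Ω sin φ = 2 × 7.29×10⁻⁵ × sin 42° = 9.76×10⁻⁵ s⁻¹
Pressure gradient: |∂P/∂n| = 800 Pa / 134000 m = 5.97×10⁻³ Pa/m
Geostrophic speed: V_g = |∂P/∂n|/(fρ) = 5.97×10⁻³/(9.76×10⁻⁵ × 1.04) = 58.8 m/s
Around a low, centrifugal force acts outward with Coriolis, so pressure-gradient force balances both:
(1/ρ)|∂P/∂n| = fV + V²/R  →  V² + fR·V − fR·V_g = 0
With fR = 9.76×10⁻⁵ × 1678×10³ m = 164 m/s:
V = [−fR + √((fR)² + 4 fR V_g)]/2 = [−164 + √(164² + 4×164×58.8)]/2 = 45.9 m/s
Subgeostrophic (V < V_g = 58.8 m/s), as expected around a low.
Converting: 45.9 m/s × 1.944 = 89.3 knots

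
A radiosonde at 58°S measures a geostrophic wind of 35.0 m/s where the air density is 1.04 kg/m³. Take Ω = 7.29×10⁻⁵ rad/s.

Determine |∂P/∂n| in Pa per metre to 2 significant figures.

4.5×10⁻³ Pa/m

Coriolis parameter at 58°S:
f = 2Ω sin φ = 2 × 7.29×10⁻⁵ × sin 58° = 1.24×10⁻⁴ s⁻¹
Geostrophic balance rearranged: |∂P/∂n| = f ρ V_g
|∂P/∂n| = 1.24×10⁻⁴ × 1.04 × 35.0 = 4.50×10⁻³ Pa/m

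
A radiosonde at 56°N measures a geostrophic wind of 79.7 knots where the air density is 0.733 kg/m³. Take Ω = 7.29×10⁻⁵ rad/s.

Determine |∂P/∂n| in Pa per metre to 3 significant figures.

3.63×10⁻³ Pa/m

Coriolis parameter at 56°N:
f = 2Ω sin φ = 2 × 7.29×10⁻⁵ × sin 56° = 1.21×10⁻⁴ s⁻¹
Wind speed in SI: 79.7 knots = 41.0 m/s
Geostrophic balance rearranged: |∂P/∂n| = f ρ V_g
|∂P/∂n| = 1.21×10⁻⁴ × 0.733 × 41.0 = 3.63×10⁻³ Pa/m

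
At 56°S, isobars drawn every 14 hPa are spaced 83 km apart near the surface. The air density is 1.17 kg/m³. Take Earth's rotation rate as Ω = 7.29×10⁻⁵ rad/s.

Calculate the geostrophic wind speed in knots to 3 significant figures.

232 knots

Coriolis parameter at 56°S:
f = 2Ω sin φ = 2 × 7.29×10⁻⁵ × sin 56° = 1.21×10⁻⁴ s⁻¹
Pressure gradient: |∂P/∂n| = 1400 Pa / 83000 m = 1.69×10⁻² Pa/m
Geostrophic balance (pressure-gradient force = Coriolis force):
V_g = (1/(fρ)) |∂P/∂n| = 1.69×10⁻² / (1.21×10⁻⁴ × 1.17) = 119 m/s
Converting: 119 m/s × 1.944 = 232 knots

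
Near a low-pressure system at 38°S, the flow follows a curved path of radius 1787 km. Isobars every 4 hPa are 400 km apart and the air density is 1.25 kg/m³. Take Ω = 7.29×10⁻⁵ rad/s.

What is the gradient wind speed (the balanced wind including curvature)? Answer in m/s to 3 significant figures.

Coriolis parameter at 38°S:
f = 2Ω sin φ = 2 × 7.29×10⁻⁵ × sin 38° = 8.98×10⁻⁵ s⁻¹
Pressure gradient: |∂P/∂n| = 400 Pa / 400000 m = 1.00×10⁻³ Pa/m
Geostrophic speed: V_g = |∂P/∂n|/(fρ) = 1.00×10⁻³/(8.98×10⁻⁵ × 1.25) = 8.91 m/s
Around a low, centrifugal force acts outward with Coriolis, so pressure-gradient force balances both:
(1/ρ)|∂P/∂n| = fV + V²/R  →  V² + fR·V − fR·V_g = 0
With fR = 8.98×10⁻⁵ × 1787×10³ m = 160 m/s:
V = [−fR + √((fR)² + 4 fR V_g)]/2 = [−160 + √(160² + 4×160×8.91)]/2 = 8.47 m/s
Subgeostrophic (V < V_g = 8.91 m/s), as expected around a low.

8.47 m/s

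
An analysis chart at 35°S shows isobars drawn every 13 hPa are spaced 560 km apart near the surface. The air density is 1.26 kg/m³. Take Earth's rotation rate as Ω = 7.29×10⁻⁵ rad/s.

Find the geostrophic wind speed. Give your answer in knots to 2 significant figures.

Coriolis parameter at 35°S:
f = 2Ω sin φ = 2 × 7.29×10⁻⁵ × sin 35° = 8.36×10⁻⁵ s⁻¹
Pressure gradient: |∂P/∂n| = 1300 Pa / 560000 m = 2.32×10⁻³ Pa/m
Geostrophic balance (pressure-gradient force = Coriolis force):
V_g = (1/(fρ)) |∂P/∂n| = 2.32×10⁻³ / (8.36×10⁻⁵ × 1.26) = 22.0 m/s
Converting: 22.0 m/s × 1.944 = 43 knots

43 knots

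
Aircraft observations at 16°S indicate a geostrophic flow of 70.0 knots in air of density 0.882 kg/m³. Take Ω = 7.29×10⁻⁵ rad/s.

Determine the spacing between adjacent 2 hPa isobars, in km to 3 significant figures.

Coriolis parameter at 16°S:
f = 2Ω sin φ = 2 × 7.29×10⁻⁵ × sin 16° = 4.02×10⁻⁵ s⁻¹
Wind speed in SI: 70.0 knots = 36.0 m/s
Geostrophic balance rearranged: |∂P/∂n| = f ρ V_g
|∂P/∂n| = 4.02×10⁻⁵ × 0.882 × 36.0 = 1.28×10⁻³ Pa/m
Isobar spacing: Δn = ΔP/|∂P/∂n| = 200 Pa / 1.28×10⁻³ Pa/m = 156686 m ≈ 157 km

157 km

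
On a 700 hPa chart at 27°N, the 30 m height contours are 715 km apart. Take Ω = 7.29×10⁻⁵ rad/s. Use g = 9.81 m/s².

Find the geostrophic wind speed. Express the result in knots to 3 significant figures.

12.1 knots

Coriolis parameter at 27°N:
f = 2Ω sin φ = 2 × 7.29×10⁻⁵ × sin 27° = 6.62×10⁻⁵ s⁻¹
Height gradient: |∂Z/∂n| = 30 m / 715000 m = 4.20×10⁻⁵
On a pressure surface, geostrophic balance gives V_g = (g/f)|∂Z/∂n|:
V_g = 9.81 × 4.20×10⁻⁵ / 6.62×10⁻⁵ = 6.22 m/s
Converting: 6.22 m/s × 1.944 = 12.1 knots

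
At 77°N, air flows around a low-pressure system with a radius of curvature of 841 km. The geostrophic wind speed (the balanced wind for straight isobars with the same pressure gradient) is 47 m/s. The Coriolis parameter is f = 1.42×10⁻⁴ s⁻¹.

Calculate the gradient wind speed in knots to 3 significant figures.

Around a low, centrifugal force acts outward with Coriolis, so pressure-gradient force balances both:
(1/ρ)|∂P/∂n| = fV + V²/R  →  V² + fR·V − fR·V_g = 0
With fR = 1.42×10⁻⁴ × 841×10³ m = 119 m/s:
V = [−fR + √((fR)² + 4 fR V_g)]/2 = [−119 + √(119² + 4×119×47)]/2 = 36.1 m/s
Subgeostrophic (V < V_g = 47 m/s), as expected around a low.
Converting: 36.1 m/s × 1.944 = 70.2 knots

70.2 knots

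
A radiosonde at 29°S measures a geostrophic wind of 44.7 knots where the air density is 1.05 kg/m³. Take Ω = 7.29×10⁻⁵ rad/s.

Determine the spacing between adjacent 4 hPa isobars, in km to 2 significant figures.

230 km

Coriolis parameter at 29°S:
f = 2Ω sin φ = 2 × 7.29×10⁻⁵ × sin 29° = 7.07×10⁻⁵ s⁻¹
Wind speed in SI: 44.7 knots = 23.0 m/s
Geostrophic balance rearranged: |∂P/∂n| = f ρ V_g
|∂P/∂n| = 7.07×10⁻⁵ × 1.05 × 23.0 = 1.71×10⁻³ Pa/m
Isobar spacing: Δn = ΔP/|∂P/∂n| = 400 Pa / 1.71×10⁻³ Pa/m = 234367 m ≈ 230 km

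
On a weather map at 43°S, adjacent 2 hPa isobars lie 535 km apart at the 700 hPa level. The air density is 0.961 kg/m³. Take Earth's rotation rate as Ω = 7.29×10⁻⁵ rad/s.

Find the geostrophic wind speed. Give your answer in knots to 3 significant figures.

Coriolis parameter at 43°S:
f = 2Ω sin φ = 2 × 7.29×10⁻⁵ × sin 43° = 9.94×10⁻⁵ s⁻¹
Pressure gradient: |∂P/∂n| = 200 Pa / 535000 m = 3.74×10⁻⁴ Pa/m
Geostrophic balance (pressure-gradient force = Coriolis force):
V_g = (1/(fρ)) |∂P/∂n| = 3.74×10⁻⁴ / (9.94×10⁻⁵ × 0.961) = 3.91 m/s
Converting: 3.91 m/s × 1.944 = 7.60 knots

7.60 knots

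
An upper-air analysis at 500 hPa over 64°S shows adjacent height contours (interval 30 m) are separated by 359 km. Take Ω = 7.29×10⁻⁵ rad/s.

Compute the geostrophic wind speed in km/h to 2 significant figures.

Coriolis parameter at 64°S:
f = 2Ω sin φ = 2 × 7.29×10⁻⁵ × sin 64° = 1.31×10⁻⁴ s⁻¹
Height gradient: |∂Z/∂n| = 30 m / 359000 m = 8.36×10⁻⁵
On a pressure surface, geostrophic balance gives V_g = (g/f)|∂Z/∂n|:
V_g = 9.81 × 8.36×10⁻⁵ / 1.31×10⁻⁴ = 6.26 m/s
Converting: 6.26 m/s × 3.6 = 23 km/h

23 km/h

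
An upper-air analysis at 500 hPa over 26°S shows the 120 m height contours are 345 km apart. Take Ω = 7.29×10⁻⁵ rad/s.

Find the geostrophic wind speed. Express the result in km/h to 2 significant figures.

Coriolis parameter at 26°S:
f = 2Ω sin φ = 2 × 7.29×10⁻⁵ × sin 26° = 6.39×10⁻⁵ s⁻¹
Height gradient: |∂Z/∂n| = 120 m / 345000 m = 3.48×10⁻⁴
On a pressure surface, geostrophic balance gives V_g = (g/f)|∂Z/∂n|:
V_g = 9.81 × 3.48×10⁻⁴ / 6.39×10⁻⁵ = 53.4 m/s
Converting: 53.4 m/s × 3.6 = 190 km/h

190 km/h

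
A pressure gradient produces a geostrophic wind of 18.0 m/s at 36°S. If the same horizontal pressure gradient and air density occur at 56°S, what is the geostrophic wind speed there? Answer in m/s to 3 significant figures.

12.8 m/s

With the same pressure gradient and density, V_g ∝ 1/f ∝ 1/sin φ.
V₂ = V₁ · sin φ₁ / sin φ₂ = 18.0 × sin 36° / sin 56°
V₂ = 18.0 × 0.5878/0.8290 = 12.8 m/s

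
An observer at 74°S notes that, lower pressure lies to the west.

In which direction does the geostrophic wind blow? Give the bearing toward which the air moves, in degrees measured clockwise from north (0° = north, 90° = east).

180°

The pressure-gradient force points toward the west (bearing 270°).
Geostrophic balance: in the Southern Hemisphere the Coriolis force deflects motion to the left, so the geostrophic wind blows 90° to the left of the pressure-gradient force (low pressure on the right).
Rotating 270° by 90° counterclockwise gives 180° — the wind blows toward the south.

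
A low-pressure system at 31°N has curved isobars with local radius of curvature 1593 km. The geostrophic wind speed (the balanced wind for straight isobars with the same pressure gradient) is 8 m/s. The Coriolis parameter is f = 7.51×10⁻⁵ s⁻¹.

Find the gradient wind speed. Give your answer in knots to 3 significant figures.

Around a low, centrifugal force acts outward with Coriolis, so pressure-gradient force balances both:
(1/ρ)|∂P/∂n| = fV + V²/R  →  V² + fR·V − fR·V_g = 0
With fR = 7.51×10⁻⁵ × 1593×10³ m = 120 m/s:
V = [−fR + √((fR)² + 4 fR V_g)]/2 = [−120 + √(120² + 4×120×8)]/2 = 7.53 m/s
Subgeostrophic (V < V_g = 8 m/s), as expected around a low.
Converting: 7.53 m/s × 1.944 = 14.6 knots

14.6 knots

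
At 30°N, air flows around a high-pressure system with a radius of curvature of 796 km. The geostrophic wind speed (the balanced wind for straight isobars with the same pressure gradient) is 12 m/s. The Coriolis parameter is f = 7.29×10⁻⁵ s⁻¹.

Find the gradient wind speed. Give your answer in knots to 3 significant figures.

Around a high, pressure-gradient force acts outward with centrifugal, so Coriolis balances both:
fV = (1/ρ)|∂P/∂n| + V²/R  →  V² − fR·V + fR·V_g = 0
With fR = 7.29×10⁻⁵ × 796×10³ m = 58.0 m/s:
V = [fR − √((fR)² − 4 fR V_g)]/2 = [58.0 − √(58.0² − 4×58.0×12)]/2 = 17 m/s
Supergeostrophic (V > V_g = 12 m/s), as expected around a high.
Converting: 17 m/s × 1.944 = 33.0 knots

33.0 knots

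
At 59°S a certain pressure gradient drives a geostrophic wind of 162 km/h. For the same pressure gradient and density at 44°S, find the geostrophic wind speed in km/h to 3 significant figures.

With the same pressure gradient and density, V_g ∝ 1/f ∝ 1/sin φ.
V₂ = V₁ · sin φ₁ / sin φ₂ = 162 × sin 59° / sin 44°
V₂ = 162 × 0.8572/0.6947 = 200 km/h

200 km/h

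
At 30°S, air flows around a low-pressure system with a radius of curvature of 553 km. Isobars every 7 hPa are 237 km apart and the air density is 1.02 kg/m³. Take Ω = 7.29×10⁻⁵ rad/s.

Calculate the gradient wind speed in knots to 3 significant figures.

Coriolis parameter at 30°S:
f = 2Ω sin φ = 2 × 7.29×10⁻⁵ × sin 30° = 7.29×10⁻⁵ s⁻¹
Pressure gradient: |∂P/∂n| = 700 Pa / 237000 m = 2.95×10⁻³ Pa/m
Geostrophic speed: V_g = |∂P/∂n|/(fρ) = 2.95×10⁻³/(7.29×10⁻⁵ × 1.02) = 39.7 m/s
Around a low, centrifugal force acts outward with Coriolis, so pressure-gradient force balances both:
(1/ρ)|∂P/∂n| = fV + V²/R  →  V² + fR·V − fR·V_g = 0
With fR = 7.29×10⁻⁵ × 553×10³ m = 40.3 m/s:
V = [−fR + √((fR)² + 4 fR V_g)]/2 = [−40.3 + √(40.3² + 4×40.3×39.7)]/2 = 24.6 m/s
Subgeostrophic (V < V_g = 39.7 m/s), as expected around a low.
Converting: 24.6 m/s × 1.944 = 47.9 knots

47.9 knots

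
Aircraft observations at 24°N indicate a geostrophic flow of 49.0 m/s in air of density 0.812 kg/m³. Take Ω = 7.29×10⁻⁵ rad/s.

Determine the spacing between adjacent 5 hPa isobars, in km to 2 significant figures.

210 km

Coriolis parameter at 24°N:
f = 2Ω sin φ = 2 × 7.29×10⁻⁵ × sin 24° = 5.93×10⁻⁵ s⁻¹
Geostrophic balance rearranged: |∂P/∂n| = f ρ V_g
|∂P/∂n| = 5.93×10⁻⁵ × 0.812 × 49.0 = 2.36×10⁻³ Pa/m
Isobar spacing: Δn = ΔP/|∂P/∂n| = 500 Pa / 2.36×10⁻³ Pa/m = 211908 m ≈ 210 km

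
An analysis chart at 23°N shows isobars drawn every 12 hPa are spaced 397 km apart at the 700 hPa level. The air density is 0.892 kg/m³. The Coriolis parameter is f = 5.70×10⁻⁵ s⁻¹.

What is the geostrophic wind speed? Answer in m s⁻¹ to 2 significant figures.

Pressure gradient: |∂P/∂n| = 1200 Pa / 397000 m = 3.02×10⁻³ Pa/m
Geostrophic balance (pressure-gradient force = Coriolis force):
V_g = (1/(fρ)) |∂P/∂n| = 3.02×10⁻³ / (5.70×10⁻⁵ × 0.892) = 59.4 m/s

59 m s⁻¹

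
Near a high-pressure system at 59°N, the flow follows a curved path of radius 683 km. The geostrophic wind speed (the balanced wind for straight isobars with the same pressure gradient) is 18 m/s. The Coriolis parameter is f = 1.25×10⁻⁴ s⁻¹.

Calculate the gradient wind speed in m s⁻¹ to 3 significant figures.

Around a high, pressure-gradient force acts outward with centrifugal, so Coriolis balances both:
fV = (1/ρ)|∂P/∂n| + V²/R  →  V² − fR·V + fR·V_g = 0
With fR = 1.25×10⁻⁴ × 683×10³ m = 85.4 m/s:
V = [fR − √((fR)² − 4 fR V_g)]/2 = [85.4 − √(85.4² − 4×85.4×18)]/2 = 25.8 m/s
Supergeostrophic (V > V_g = 18 m/s), as expected around a high.

25.8 m s⁻¹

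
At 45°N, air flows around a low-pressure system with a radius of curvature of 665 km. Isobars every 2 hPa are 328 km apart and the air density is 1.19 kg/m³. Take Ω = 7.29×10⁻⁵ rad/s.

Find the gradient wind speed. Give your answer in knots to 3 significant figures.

9.05 knots

Coriolis parameter at 45°N:
f = 2Ω sin φ = 2 × 7.29×10⁻⁵ × sin 45° = 1.03×10⁻⁴ s⁻¹
Pressure gradient: |∂P/∂n| = 200 Pa / 328000 m = 6.10×10⁻⁴ Pa/m
Geostrophic speed: V_g = |∂P/∂n|/(fρ) = 6.10×10⁻⁴/(1.03×10⁻⁴ × 1.19) = 4.97 m/s
Around a low, centrifugal force acts outward with Coriolis, so pressure-gradient force balances both:
(1/ρ)|∂P/∂n| = fV + V²/R  →  V² + fR·V − fR·V_g = 0
With fR = 1.03×10⁻⁴ × 665×10³ m = 68.6 m/s:
V = [−fR + √((fR)² + 4 fR V_g)]/2 = [−68.6 + √(68.6² + 4×68.6×4.97)]/2 = 4.65 m/s
Subgeostrophic (V < V_g = 4.97 m/s), as expected around a low.
Converting: 4.65 m/s × 1.944 = 9.05 knots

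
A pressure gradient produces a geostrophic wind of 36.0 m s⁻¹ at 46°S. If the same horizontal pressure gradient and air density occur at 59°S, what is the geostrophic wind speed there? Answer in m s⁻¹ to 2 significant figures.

With the same pressure gradient and density, V_g ∝ 1/f ∝ 1/sin φ.
V₂ = V₁ · sin φ₁ / sin φ₂ = 36.0 × sin 46° / sin 59°
V₂ = 36.0 × 0.7193/0.8572 = 30 m s⁻¹

30 m s⁻¹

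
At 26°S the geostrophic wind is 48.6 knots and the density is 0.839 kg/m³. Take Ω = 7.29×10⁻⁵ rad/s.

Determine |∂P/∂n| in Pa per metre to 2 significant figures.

Coriolis parameter at 26°S:
f = 2Ω sin φ = 2 × 7.29×10⁻⁵ × sin 26° = 6.39×10⁻⁵ s⁻¹
Wind speed in SI: 48.6 knots = 25.0 m/s
Geostrophic balance rearranged: |∂P/∂n| = f ρ V_g
|∂P/∂n| = 6.39×10⁻⁵ × 0.839 × 25.0 = 1.34×10⁻³ Pa/m

1.3×10⁻³ Pa/m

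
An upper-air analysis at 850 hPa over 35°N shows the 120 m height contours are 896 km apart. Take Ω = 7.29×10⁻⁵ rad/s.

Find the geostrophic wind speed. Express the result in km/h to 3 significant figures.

56.6 km/h

Coriolis parameter at 35°N:
f = 2Ω sin φ = 2 × 7.29×10⁻⁵ × sin 35° = 8.36×10⁻⁵ s⁻¹
Height gradient: |∂Z/∂n| = 120 m / 896000 m = 1.34×10⁻⁴
On a pressure surface, geostrophic balance gives V_g = (g/f)|∂Z/∂n|:
V_g = 9.81 × 1.34×10⁻⁴ / 8.36×10⁻⁵ = 15.7 m/s
Converting: 15.7 m/s × 3.6 = 56.6 km/h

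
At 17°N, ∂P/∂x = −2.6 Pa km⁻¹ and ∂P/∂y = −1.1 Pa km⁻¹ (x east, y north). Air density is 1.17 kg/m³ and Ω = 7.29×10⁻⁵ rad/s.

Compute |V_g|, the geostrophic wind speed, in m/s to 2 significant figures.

57 m/s

Coriolis parameter at 17°N:
f = 2Ω sin φ = 2 × 7.29×10⁻⁵ × sin 17° = 4.26×10⁻⁵ s⁻¹
Component geostrophic relations (x east, y north):
u_g = −(1/(fρ)) ∂P/∂y,  v_g = (1/(fρ)) ∂P/∂x
u_g = −(−1.1×10⁻³)/(4.26×10⁻⁵ × 1.17) = 22.1 m/s;  v_g = (−2.6×10⁻³)/(4.26×10⁻⁵ × 1.17) = −52.1 m/s
|V_g| = √(u_g² + v_g²) = 56.6 m/s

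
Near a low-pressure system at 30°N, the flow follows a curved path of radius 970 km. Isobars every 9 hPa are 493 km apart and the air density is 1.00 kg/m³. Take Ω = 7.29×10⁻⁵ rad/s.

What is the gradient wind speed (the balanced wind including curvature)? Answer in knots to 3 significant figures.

38.1 knots

Coriolis parameter at 30°N:
f = 2Ω sin φ = 2 × 7.29×10⁻⁵ × sin 30° = 7.29×10⁻⁵ s⁻¹
Pressure gradient: |∂P/∂n| = 900 Pa / 493000 m = 1.83×10⁻³ Pa/m
Geostrophic speed: V_g = |∂P/∂n|/(fρ) = 1.83×10⁻³/(7.29×10⁻⁵ × 1.00) = 25.0 m/s
Around a low, centrifugal force acts outward with Coriolis, so pressure-gradient force balances both:
(1/ρ)|∂P/∂n| = fV + V²/R  →  V² + fR·V − fR·V_g = 0
With fR = 7.29×10⁻⁵ × 970×10³ m = 70.7 m/s:
V = [−fR + √((fR)² + 4 fR V_g)]/2 = [−70.7 + √(70.7² + 4×70.7×25)]/2 = 19.6 m/s
Subgeostrophic (V < V_g = 25 m/s), as expected around a low.
Converting: 19.6 m/s × 1.944 = 38.1 knots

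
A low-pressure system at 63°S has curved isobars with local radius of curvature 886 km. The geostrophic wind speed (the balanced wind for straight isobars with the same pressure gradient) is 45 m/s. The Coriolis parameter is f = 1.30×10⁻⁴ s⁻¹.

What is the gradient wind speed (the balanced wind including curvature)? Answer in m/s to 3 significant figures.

Around a low, centrifugal force acts outward with Coriolis, so pressure-gradient force balances both:
(1/ρ)|∂P/∂n| = fV + V²/R  →  V² + fR·V − fR·V_g = 0
With fR = 1.30×10⁻⁴ × 886×10³ m = 115 m/s:
V = [−fR + √((fR)² + 4 fR V_g)]/2 = [−115 + √(115² + 4×115×45)]/2 = 34.6 m/s
Subgeostrophic (V < V_g = 45 m/s), as expected around a low.

34.6 m/s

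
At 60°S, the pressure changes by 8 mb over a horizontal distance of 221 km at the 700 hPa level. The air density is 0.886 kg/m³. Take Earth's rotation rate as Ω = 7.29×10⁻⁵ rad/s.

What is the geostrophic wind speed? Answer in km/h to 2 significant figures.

Coriolis parameter at 60°S:
f = 2Ω sin φ = 2 × 7.29×10⁻⁵ × sin 60° = 1.26×10⁻⁴ s⁻¹
Pressure gradient: |∂P/∂n| = 800 Pa / 221000 m = 3.62×10⁻³ Pa/m
Geostrophic balance (pressure-gradient force = Coriolis force):
V_g = (1/(fρ)) |∂P/∂n| = 3.62×10⁻³ / (1.26×10⁻⁴ × 0.886) = 32.4 m/s
Converting: 32.4 m/s × 3.6 = 120 km/h

120 km/h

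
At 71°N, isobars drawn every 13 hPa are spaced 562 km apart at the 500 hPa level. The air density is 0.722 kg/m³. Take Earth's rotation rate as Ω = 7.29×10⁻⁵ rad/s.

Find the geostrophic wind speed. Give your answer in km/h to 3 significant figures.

Coriolis parameter at 71°N:
f = 2Ω sin φ = 2 × 7.29×10⁻⁵ × sin 71° = 1.38×10⁻⁴ s⁻¹
Pressure gradient: |∂P/∂n| = 1300 Pa / 562000 m = 2.31×10⁻³ Pa/m
Geostrophic balance (pressure-gradient force = Coriolis force):
V_g = (1/(fρ)) |∂P/∂n| = 2.31×10⁻³ / (1.38×10⁻⁴ × 0.722) = 23.2 m/s
Converting: 23.2 m/s × 3.6 = 83.7 km/h

83.7 km/h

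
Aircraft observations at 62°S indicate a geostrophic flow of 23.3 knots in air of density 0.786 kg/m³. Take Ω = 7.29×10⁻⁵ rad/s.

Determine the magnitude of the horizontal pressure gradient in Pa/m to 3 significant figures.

Coriolis parameter at 62°S:
f = 2Ω sin φ = 2 × 7.29×10⁻⁵ × sin 62° = 1.29×10⁻⁴ s⁻¹
Wind speed in SI: 23.3 knots = 12.0 m/s
Geostrophic balance rearranged: |∂P/∂n| = f ρ V_g
|∂P/∂n| = 1.29×10⁻⁴ × 0.786 × 12.0 = 1.21×10⁻³ Pa/m

1.21×10⁻³ Pa/m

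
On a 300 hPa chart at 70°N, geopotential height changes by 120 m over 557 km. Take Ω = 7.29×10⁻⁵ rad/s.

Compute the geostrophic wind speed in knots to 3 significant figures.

Coriolis parameter at 70°N:
f = 2Ω sin φ = 2 × 7.29×10⁻⁵ × sin 70° = 1.37×10⁻⁴ s⁻¹
Height gradient: |∂Z/∂n| = 120 m / 557000 m = 2.15×10⁻⁴
On a pressure surface, geostrophic balance gives V_g = (g/f)|∂Z/∂n|:
V_g = 9.81 × 2.15×10⁻⁴ / 1.37×10⁻⁴ = 15.4 m/s
Converting: 15.4 m/s × 1.944 = 30.0 knots

30.0 knots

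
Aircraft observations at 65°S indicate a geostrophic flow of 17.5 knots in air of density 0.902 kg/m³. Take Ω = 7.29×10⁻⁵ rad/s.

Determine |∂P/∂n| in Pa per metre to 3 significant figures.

Coriolis parameter at 65°S:
f = 2Ω sin φ = 2 × 7.29×10⁻⁵ × sin 65° = 1.32×10⁻⁴ s⁻¹
Wind speed in SI: 17.5 knots = 9.00 m/s
Geostrophic balance rearranged: |∂P/∂n| = f ρ V_g
|∂P/∂n| = 1.32×10⁻⁴ × 0.902 × 9.00 = 1.07×10⁻³ Pa/m

1.07×10⁻³ Pa/m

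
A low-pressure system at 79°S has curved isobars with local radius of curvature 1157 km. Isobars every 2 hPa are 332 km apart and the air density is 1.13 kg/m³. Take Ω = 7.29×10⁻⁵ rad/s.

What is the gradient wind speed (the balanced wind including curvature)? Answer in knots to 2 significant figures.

7.1 knots

Coriolis parameter at 79°S:
f = 2Ω sin φ = 2 × 7.29×10⁻⁵ × sin 79° = 1.43×10⁻⁴ s⁻¹
Pressure gradient: |∂P/∂n| = 200 Pa / 332000 m = 6.02×10⁻⁴ Pa/m
Geostrophic speed: V_g = |∂P/∂n|/(fρ) = 6.02×10⁻⁴/(1.43×10⁻⁴ × 1.13) = 3.72 m/s
Around a low, centrifugal force acts outward with Coriolis, so pressure-gradient force balances both:
(1/ρ)|∂P/∂n| = fV + V²/R  →  V² + fR·V − fR·V_g = 0
With fR = 1.43×10⁻⁴ × 1157×10³ m = 166 m/s:
V = [−fR + √((fR)² + 4 fR V_g)]/2 = [−166 + √(166² + 4×166×3.72)]/2 = 3.64 m/s
Subgeostrophic (V < V_g = 3.72 m/s), as expected around a low.
Converting: 3.64 m/s × 1.944 = 7.1 knots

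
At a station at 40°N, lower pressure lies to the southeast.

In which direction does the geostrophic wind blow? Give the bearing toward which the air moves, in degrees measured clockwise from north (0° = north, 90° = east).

225°

The pressure-gradient force points toward the southeast (bearing 135°).
Geostrophic balance: in the Northern Hemisphere the Coriolis force deflects motion to the right, so the geostrophic wind blows 90° to the right of the pressure-gradient force (low pressure on the left).
Rotating 135° by 90° clockwise gives 225° — the wind blows toward the southwest.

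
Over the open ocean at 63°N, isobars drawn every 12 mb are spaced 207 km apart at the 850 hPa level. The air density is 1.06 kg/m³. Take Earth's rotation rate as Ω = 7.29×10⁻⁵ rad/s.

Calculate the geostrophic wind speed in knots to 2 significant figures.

Coriolis parameter at 63°N:
f = 2Ω sin φ = 2 × 7.29×10⁻⁵ × sin 63° = 1.30×10⁻⁴ s⁻¹
Pressure gradient: |∂P/∂n| = 1200 Pa / 207000 m = 5.80×10⁻³ Pa/m
Geostrophic balance (pressure-gradient force = Coriolis force):
V_g = (1/(fρ)) |∂P/∂n| = 5.80×10⁻³ / (1.30×10⁻⁴ × 1.06) = 42.1 m/s
Converting: 42.1 m/s × 1.944 = 82 knots

82 knots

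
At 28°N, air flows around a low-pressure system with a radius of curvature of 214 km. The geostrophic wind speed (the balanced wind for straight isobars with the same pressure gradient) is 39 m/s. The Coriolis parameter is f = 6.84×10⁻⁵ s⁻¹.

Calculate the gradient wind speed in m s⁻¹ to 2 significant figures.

Around a low, centrifugal force acts outward with Coriolis, so pressure-gradient force balances both:
(1/ρ)|∂P/∂n| = fV + V²/R  →  V² + fR·V − fR·V_g = 0
With fR = 6.84×10⁻⁵ × 214×10³ m = 14.6 m/s:
V = [−fR + √((fR)² + 4 fR V_g)]/2 = [−14.6 + √(14.6² + 4×14.6×39)]/2 = 17.7 m/s
Subgeostrophic (V < V_g = 39 m/s), as expected around a low.

18 m s⁻¹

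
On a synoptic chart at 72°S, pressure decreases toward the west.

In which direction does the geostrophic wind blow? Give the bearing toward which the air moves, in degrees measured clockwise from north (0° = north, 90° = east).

180°

The pressure-gradient force points toward the west (bearing 270°).
Geostrophic balance: in the Southern Hemisphere the Coriolis force deflects motion to the left, so the geostrophic wind blows 90° to the left of the pressure-gradient force (low pressure on the right).
Rotating 270° by 90° counterclockwise gives 180° — the wind blows toward the south.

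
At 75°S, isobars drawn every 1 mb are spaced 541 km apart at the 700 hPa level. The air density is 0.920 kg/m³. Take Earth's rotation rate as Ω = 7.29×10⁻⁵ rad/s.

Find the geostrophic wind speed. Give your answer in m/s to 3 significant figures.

Coriolis parameter at 75°S:
f = 2Ω sin φ = 2 × 7.29×10⁻⁵ × sin 75° = 1.41×10⁻⁴ s⁻¹
Pressure gradient: |∂P/∂n| = 100 Pa / 541000 m = 1.85×10⁻⁴ Pa/m
Geostrophic balance (pressure-gradient force = Coriolis force):
V_g = (1/(fρ)) |∂P/∂n| = 1.85×10⁻⁴ / (1.41×10⁻⁴ × 0.920) = 1.43 m/s

1.43 m/s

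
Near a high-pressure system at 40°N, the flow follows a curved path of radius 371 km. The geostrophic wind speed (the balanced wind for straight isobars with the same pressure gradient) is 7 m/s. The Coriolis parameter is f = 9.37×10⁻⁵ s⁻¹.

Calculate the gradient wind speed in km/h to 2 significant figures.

Around a high, pressure-gradient force acts outward with centrifugal, so Coriolis balances both:
fV = (1/ρ)|∂P/∂n| + V²/R  →  V² − fR·V + fR·V_g = 0
With fR = 9.37×10⁻⁵ × 371×10³ m = 34.8 m/s:
V = [fR − √((fR)² − 4 fR V_g)]/2 = [34.8 − √(34.8² − 4×34.8×7)]/2 = 9.72 m/s
Supergeostrophic (V > V_g = 7 m/s), as expected around a high.
Converting: 9.72 m/s × 3.6 = 35 km/h

35 km/h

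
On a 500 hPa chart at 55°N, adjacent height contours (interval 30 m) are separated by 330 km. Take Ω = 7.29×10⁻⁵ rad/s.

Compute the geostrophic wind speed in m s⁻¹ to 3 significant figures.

7.47 m s⁻¹

Coriolis parameter at 55°N:
f = 2Ω sin φ = 2 × 7.29×10⁻⁵ × sin 55° = 1.19×10⁻⁴ s⁻¹
Height gradient: |∂Z/∂n| = 30 m / 330000 m = 9.09×10⁻⁵
On a pressure surface, geostrophic balance gives V_g = (g/f)|∂Z/∂n|:
V_g = 9.81 × 9.09×10⁻⁵ / 1.19×10⁻⁴ = 7.47 m/s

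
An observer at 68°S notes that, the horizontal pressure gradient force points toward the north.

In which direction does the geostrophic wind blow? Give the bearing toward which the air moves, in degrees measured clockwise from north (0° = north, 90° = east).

The pressure-gradient force points toward the north (bearing 000°).
Geostrophic balance: in the Southern Hemisphere the Coriolis force deflects motion to the left, so the geostrophic wind blows 90° to the left of the pressure-gradient force (low pressure on the right).
Rotating 000° by 90° counterclockwise gives 270° — the wind blows toward the west.

270°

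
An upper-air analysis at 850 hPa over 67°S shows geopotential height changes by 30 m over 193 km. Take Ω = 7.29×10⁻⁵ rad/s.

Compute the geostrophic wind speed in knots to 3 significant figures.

Coriolis parameter at 67°S:
f = 2Ω sin φ = 2 × 7.29×10⁻⁵ × sin 67° = 1.34×10⁻⁴ s⁻¹
Height gradient: |∂Z/∂n| = 30 m / 193000 m = 1.55×10⁻⁴
On a pressure surface, geostrophic balance gives V_g = (g/f)|∂Z/∂n|:
V_g = 9.81 × 1.55×10⁻⁴ / 1.34×10⁻⁴ = 11.4 m/s
Converting: 11.4 m/s × 1.944 = 22.1 knots

22.1 knots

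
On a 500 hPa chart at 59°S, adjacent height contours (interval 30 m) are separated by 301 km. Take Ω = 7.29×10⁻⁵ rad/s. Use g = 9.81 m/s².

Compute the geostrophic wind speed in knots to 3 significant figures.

Coriolis parameter at 59°S:
f = 2Ω sin φ = 2 × 7.29×10⁻⁵ × sin 59° = 1.25×10⁻⁴ s⁻¹
Height gradient: |∂Z/∂n| = 30 m / 301000 m = 9.97×10⁻⁵
On a pressure surface, geostrophic balance gives V_g = (g/f)|∂Z/∂n|:
V_g = 9.81 × 9.97×10⁻⁵ / 1.25×10⁻⁴ = 7.82 m/s
Converting: 7.82 m/s × 1.944 = 15.2 knots

15.2 knots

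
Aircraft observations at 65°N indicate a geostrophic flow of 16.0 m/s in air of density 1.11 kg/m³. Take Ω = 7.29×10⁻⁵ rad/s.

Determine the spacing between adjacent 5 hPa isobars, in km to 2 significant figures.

210 km

Coriolis parameter at 65°N:
f = 2Ω sin φ = 2 × 7.29×10⁻⁵ × sin 65° = 1.32×10⁻⁴ s⁻¹
Geostrophic balance rearranged: |∂P/∂n| = f ρ V_g
|∂P/∂n| = 1.32×10⁻⁴ × 1.11 × 16.0 = 2.35×10⁻³ Pa/m
Isobar spacing: Δn = ΔP/|∂P/∂n| = 500 Pa / 2.35×10⁻³ Pa/m = 213056 m ≈ 210 km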